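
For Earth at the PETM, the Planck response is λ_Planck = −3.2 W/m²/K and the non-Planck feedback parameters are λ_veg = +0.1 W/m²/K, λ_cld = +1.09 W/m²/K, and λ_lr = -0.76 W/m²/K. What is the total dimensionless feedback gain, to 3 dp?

Convert to gains: g_veg = 0.1/3.2 = 0.03125; g_cld = 1.09/3.2 = 0.3406; g_lr = -0.76/3.2 = -0.2375.
Total gain g = 0.13435.

0.134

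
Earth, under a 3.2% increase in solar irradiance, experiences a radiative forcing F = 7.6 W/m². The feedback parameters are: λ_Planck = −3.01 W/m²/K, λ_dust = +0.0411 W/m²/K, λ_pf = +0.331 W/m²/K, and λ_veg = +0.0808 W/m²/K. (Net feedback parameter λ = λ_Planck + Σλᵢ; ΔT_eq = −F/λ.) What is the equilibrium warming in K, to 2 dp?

Net feedback parameter λ = (−3.01) + (+0.0411) + (+0.331) + (+0.0808) = -2.5571 W/m²/K.
ΔT = −F/λ = −7.6/(-2.5571) = 2.97 K.

2.97 K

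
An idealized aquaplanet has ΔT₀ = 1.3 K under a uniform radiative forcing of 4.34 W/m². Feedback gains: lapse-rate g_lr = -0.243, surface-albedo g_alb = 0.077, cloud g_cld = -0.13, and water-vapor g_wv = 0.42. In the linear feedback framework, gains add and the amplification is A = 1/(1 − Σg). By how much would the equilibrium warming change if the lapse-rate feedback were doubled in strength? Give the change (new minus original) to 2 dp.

-0.32 K

Original: g = 0.124, ΔT = 1.3/(1−0.124) = 1.4840 K.
With doubled lapse-rate: g' = -0.119, ΔT' = 1.3/(1+0.119) = 1.1618 K.
Change = 1.1618 − 1.4840 = -0.32 K.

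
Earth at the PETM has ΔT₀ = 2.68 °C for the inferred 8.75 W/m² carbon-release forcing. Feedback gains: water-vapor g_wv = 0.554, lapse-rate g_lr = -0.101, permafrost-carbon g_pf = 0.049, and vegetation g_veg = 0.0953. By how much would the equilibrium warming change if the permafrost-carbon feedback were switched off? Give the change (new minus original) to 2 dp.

Original: g = 0.5973, ΔT = 2.68/(1−0.5973) = 6.6551 °C.
Without permafrost-carbon: g' = 0.5483, ΔT' = 2.68/(1−0.5483) = 5.9331 °C.
Change = 5.9331 − 6.6551 = -0.72 °C.

-0.72 °C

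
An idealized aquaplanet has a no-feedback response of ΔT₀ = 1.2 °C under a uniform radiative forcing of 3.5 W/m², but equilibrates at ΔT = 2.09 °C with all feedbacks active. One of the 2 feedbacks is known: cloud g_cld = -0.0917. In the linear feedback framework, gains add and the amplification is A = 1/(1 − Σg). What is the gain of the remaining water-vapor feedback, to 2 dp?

Amplification A = ΔT/ΔT₀ = 2.09/1.2 = 1.742.
Total gain g = 1 − 1/A = 1 − 1/1.742 = 0.4259.
The known gain is -0.0917.
g_wv = 0.4259 + 0.0917 = 0.52.

0.52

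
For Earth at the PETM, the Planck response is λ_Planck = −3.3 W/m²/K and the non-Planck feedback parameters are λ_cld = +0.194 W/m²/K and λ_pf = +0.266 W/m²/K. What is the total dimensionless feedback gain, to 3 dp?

Convert to gains: g_cld = 0.194/3.3 = 0.05879; g_pf = 0.266/3.3 = 0.08061.
Total gain g = 0.1394.

0.139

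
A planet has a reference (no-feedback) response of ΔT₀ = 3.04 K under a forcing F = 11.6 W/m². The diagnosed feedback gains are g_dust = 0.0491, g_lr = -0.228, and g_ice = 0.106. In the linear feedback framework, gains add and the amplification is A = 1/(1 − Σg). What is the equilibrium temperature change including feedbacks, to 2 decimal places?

2.83 K

Total gain g = 0.0491 − 0.228 + 0.106 = -0.0729.
Amplification A = 1/(1 + 0.0729) = 0.9321.
ΔT = 3.04 × 0.9321 = 2.83 K.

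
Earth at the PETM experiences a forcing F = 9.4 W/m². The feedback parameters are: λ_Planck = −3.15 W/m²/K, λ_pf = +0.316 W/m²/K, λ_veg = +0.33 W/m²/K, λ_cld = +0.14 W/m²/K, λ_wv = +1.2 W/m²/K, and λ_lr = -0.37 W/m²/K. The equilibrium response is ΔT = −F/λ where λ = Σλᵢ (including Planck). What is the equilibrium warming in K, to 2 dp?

6.13 K

Net feedback parameter λ = (−3.15) + (+0.316) + (+0.33) + (+0.14) + (+1.2) + (-0.37) = -1.534 W/m²/K.
ΔT = −F/λ = −9.4/(-1.534) = 6.13 K.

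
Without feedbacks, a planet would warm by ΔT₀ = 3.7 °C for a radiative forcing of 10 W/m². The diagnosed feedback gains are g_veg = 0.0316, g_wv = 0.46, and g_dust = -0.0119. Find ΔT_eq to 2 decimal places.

Total gain g = 0.0316 + 0.46 − 0.0119 = 0.4797.
Amplification A = 1/(1 − 0.4797) = 1.922.
ΔT = 3.7 × 1.922 = 7.11 °C.

7.11 °C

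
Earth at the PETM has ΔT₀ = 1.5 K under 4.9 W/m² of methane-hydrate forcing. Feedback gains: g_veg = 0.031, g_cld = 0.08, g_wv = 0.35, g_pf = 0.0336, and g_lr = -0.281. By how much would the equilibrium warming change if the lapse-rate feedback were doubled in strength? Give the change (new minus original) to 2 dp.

-0.50 K

Original: g = 0.2136, ΔT = 1.5/(1−0.2136) = 1.9074 K.
With doubled lapse-rate: g' = -0.0674, ΔT' = 1.5/(1+0.0674) = 1.4053 K.
Change = 1.4053 − 1.9074 = -0.50 K.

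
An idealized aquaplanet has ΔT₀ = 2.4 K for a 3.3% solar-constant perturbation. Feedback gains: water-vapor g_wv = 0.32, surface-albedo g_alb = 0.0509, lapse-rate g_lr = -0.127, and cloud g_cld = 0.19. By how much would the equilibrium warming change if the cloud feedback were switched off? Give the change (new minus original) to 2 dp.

Original: g = 0.4339, ΔT = 2.4/(1−0.4339) = 4.2395 K.
Without cloud: g' = 0.2439, ΔT' = 2.4/(1−0.2439) = 3.1742 K.
Change = 3.1742 − 4.2395 = -1.07 K.

-1.07 K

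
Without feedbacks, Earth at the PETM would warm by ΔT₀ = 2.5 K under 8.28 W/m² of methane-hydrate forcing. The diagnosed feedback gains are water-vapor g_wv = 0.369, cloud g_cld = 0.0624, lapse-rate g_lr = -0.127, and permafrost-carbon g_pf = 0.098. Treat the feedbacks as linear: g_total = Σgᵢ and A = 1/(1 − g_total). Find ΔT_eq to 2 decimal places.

4.18 K

Total gain g = 0.369 + 0.0624 − 0.127 + 0.098 = 0.4024.
Amplification A = 1/(1 − 0.4024) = 1.673.
ΔT = 2.5 × 1.673 = 4.18 K.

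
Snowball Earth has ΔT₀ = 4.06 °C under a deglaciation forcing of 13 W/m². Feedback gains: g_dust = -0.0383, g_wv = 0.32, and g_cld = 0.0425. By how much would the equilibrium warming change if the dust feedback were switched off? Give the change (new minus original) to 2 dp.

0.36 °C

Original: g = 0.3242, ΔT = 4.06/(1−0.3242) = 6.0077 °C.
Without dust: g' = 0.3625, ΔT' = 4.06/(1−0.3625) = 6.3686 °C.
Change = 6.3686 − 6.0077 = 0.36 °C.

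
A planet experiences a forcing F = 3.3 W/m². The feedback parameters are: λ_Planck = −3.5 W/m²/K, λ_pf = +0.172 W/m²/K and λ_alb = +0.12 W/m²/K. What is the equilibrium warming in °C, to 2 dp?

Net feedback parameter λ = (−3.5) + (+0.172) + (+0.12) = -3.208 W/m²/K.
ΔT = −F/λ = −3.3/(-3.208) = 1.03 °C.

1.03 °C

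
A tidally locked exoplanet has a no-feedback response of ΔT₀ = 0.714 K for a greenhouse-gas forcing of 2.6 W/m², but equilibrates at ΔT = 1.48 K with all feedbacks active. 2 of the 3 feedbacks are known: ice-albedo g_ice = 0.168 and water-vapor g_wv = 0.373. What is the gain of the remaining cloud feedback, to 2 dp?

Amplification A = ΔT/ΔT₀ = 1.48/0.714 = 2.073.
Total gain g = 1 − 1/A = 1 − 1/2.073 = 0.5176.
Known gains sum to 0.168 + 0.373 = 0.541.
g_cld = 0.5176 − 0.541 = -0.02.

-0.02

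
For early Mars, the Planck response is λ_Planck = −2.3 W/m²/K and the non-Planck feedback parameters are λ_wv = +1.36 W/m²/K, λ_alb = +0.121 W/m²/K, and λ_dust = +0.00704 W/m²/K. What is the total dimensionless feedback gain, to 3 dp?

0.647

Convert to gains: g_wv = 1.36/2.3 = 0.5913; g_alb = 0.121/2.3 = 0.05261; g_dust = 0.00704/2.3 = 0.003061.
Total gain g = 0.646971.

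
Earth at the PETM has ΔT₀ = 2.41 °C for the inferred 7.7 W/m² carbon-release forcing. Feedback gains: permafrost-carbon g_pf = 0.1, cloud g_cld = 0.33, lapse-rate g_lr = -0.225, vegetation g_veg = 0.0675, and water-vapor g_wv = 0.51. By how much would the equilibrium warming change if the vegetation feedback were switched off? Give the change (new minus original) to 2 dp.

Original: g = 0.7825, ΔT = 2.41/(1−0.7825) = 11.0805 °C.
Without vegetation: g' = 0.715, ΔT' = 2.41/(1−0.715) = 8.4561 °C.
Change = 8.4561 − 11.0805 = -2.62 °C.

-2.62 °C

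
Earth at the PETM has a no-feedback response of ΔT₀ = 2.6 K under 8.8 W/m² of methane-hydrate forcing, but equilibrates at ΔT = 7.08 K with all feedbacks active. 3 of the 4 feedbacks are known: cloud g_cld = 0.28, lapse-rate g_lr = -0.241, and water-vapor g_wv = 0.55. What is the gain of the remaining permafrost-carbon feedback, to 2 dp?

0.04

Amplification A = ΔT/ΔT₀ = 7.08/2.6 = 2.723.
Total gain g = 1 − 1/A = 1 − 1/2.723 = 0.6328.
Known gains sum to 0.28 − 0.241 + 0.55 = 0.589.
g_pf = 0.6328 − 0.589 = 0.04.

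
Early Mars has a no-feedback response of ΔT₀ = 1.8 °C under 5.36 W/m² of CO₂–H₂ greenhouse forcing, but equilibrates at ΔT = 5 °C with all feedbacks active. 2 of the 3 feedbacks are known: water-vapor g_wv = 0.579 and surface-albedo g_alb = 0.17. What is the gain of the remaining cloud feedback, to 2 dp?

-0.11

Amplification A = ΔT/ΔT₀ = 5/1.8 = 2.778.
Total gain g = 1 − 1/A = 1 − 1/2.778 = 0.64.
Known gains sum to 0.579 + 0.17 = 0.749.
g_cld = 0.64 − 0.749 = -0.11.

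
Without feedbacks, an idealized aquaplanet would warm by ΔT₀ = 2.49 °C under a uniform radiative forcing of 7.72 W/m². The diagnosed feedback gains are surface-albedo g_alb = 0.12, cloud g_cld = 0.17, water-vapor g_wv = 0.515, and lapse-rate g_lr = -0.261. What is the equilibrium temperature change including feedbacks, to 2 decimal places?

Total gain g = 0.12 + 0.17 + 0.515 − 0.261 = 0.544.
Amplification A = 1/(1 − 0.544) = 2.193.
ΔT = 2.49 × 2.193 = 5.46 °C.

5.46 °C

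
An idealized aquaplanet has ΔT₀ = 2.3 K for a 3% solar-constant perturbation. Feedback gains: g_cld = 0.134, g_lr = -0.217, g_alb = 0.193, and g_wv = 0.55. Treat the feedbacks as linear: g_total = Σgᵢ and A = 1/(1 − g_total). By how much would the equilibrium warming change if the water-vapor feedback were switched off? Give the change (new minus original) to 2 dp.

-4.18 K

Original: g = 0.66, ΔT = 2.3/(1−0.66) = 6.7647 K.
Without water-vapor: g' = 0.11, ΔT' = 2.3/(1−0.11) = 2.5843 K.
Change = 2.5843 − 6.7647 = -4.18 K.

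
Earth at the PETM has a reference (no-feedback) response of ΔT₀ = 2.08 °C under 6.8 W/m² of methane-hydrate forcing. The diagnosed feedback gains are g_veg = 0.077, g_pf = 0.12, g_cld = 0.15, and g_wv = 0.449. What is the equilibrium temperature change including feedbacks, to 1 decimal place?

10.2 °C

Total gain g = 0.077 + 0.12 + 0.15 + 0.449 = 0.796.
Amplification A = 1/(1 − 0.796) = 4.902.
ΔT = 2.08 × 4.902 = 10.2 °C.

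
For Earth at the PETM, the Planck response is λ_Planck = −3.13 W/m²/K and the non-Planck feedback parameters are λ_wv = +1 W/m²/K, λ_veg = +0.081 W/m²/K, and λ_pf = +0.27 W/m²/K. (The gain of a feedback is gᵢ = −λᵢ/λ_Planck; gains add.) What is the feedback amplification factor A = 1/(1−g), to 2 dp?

Convert to gains: g_wv = 1/3.13 = 0.3195; g_veg = 0.081/3.13 = 0.02588; g_pf = 0.27/3.13 = 0.08626.
Total gain g = 0.43164.
A = 1/(1 − 0.43164) = 1.76.

1.76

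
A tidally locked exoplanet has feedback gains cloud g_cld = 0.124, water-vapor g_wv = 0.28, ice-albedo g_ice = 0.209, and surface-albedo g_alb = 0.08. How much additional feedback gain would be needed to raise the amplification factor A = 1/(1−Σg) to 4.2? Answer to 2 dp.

Current total gain = 0.693.
Target gain for A = 4.2: g* = 1 − 1/4.2 = 0.7619.
Additional gain needed = 0.7619 − 0.693 = 0.07.

0.07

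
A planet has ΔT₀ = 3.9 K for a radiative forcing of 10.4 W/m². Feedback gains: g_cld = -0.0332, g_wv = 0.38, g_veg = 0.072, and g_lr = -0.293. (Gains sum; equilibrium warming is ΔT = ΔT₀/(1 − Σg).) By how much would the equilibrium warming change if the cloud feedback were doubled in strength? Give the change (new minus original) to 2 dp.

-0.16 K

Original: g = 0.1258, ΔT = 3.9/(1−0.1258) = 4.4612 K.
With doubled cloud: g' = 0.0926, ΔT' = 3.9/(1−0.0926) = 4.2980 K.
Change = 4.2980 − 4.4612 = -0.16 K.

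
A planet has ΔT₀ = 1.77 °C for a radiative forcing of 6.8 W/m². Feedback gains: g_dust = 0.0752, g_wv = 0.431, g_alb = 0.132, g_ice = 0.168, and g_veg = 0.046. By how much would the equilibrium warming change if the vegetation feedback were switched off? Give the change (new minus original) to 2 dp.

Original: g = 0.8522, ΔT = 1.77/(1−0.8522) = 11.9756 °C.
Without vegetation: g' = 0.8062, ΔT' = 1.77/(1−0.8062) = 9.1331 °C.
Change = 9.1331 − 11.9756 = -2.84 °C.

-2.84 °C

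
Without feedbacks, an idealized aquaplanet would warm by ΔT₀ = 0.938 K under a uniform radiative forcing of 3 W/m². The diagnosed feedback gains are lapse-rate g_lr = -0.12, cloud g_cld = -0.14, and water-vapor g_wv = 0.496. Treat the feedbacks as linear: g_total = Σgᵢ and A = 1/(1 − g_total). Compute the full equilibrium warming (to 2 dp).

1.23 K

Total gain g = -0.12 − 0.14 + 0.496 = 0.236.
Amplification A = 1/(1 − 0.236) = 1.309.
ΔT = 0.938 × 1.309 = 1.23 K.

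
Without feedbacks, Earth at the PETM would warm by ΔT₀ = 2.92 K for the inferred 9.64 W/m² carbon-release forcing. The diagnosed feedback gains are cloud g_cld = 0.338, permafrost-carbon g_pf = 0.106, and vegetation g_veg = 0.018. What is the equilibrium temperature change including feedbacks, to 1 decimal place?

Total gain g = 0.338 + 0.106 + 0.018 = 0.462.
Amplification A = 1/(1 − 0.462) = 1.859.
ΔT = 2.92 × 1.859 = 5.4 K.

5.4 K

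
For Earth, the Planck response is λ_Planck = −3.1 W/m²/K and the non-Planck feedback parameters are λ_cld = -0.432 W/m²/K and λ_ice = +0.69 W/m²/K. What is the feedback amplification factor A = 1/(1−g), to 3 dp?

Convert to gains: g_cld = -0.432/3.1 = -0.1394; g_ice = 0.69/3.1 = 0.2226.
Total gain g = 0.0832.
A = 1/(1 − 0.0832) = 1.091.

1.091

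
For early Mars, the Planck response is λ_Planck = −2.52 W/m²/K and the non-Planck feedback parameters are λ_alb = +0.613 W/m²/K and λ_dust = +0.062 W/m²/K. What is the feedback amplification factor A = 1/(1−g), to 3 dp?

1.366

Convert to gains: g_alb = 0.613/2.52 = 0.2433; g_dust = 0.062/2.52 = 0.0246.
Total gain g = 0.2679.
A = 1/(1 − 0.2679) = 1.366.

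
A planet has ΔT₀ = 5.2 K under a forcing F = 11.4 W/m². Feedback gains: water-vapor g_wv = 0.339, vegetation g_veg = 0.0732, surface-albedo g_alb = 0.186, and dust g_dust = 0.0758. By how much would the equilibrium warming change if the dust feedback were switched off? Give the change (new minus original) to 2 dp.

-3.01 K

Original: g = 0.674, ΔT = 5.2/(1−0.674) = 15.9509 K.
Without dust: g' = 0.5982, ΔT' = 5.2/(1−0.5982) = 12.9418 K.
Change = 12.9418 − 15.9509 = -3.01 K.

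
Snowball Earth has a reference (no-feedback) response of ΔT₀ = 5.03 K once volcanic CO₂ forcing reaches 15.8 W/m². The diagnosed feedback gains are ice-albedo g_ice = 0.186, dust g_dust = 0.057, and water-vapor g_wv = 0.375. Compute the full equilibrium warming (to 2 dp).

13.17 K

Total gain g = 0.186 + 0.057 + 0.375 = 0.618.
Amplification A = 1/(1 − 0.618) = 2.618.
ΔT = 5.03 × 2.618 = 13.17 K.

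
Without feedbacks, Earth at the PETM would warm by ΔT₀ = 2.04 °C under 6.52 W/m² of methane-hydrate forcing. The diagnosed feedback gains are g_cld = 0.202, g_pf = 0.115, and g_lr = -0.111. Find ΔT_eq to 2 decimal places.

Total gain g = 0.202 + 0.115 − 0.111 = 0.206.
Amplification A = 1/(1 − 0.206) = 1.259.
ΔT = 2.04 × 1.259 = 2.57 °C.

2.57 °C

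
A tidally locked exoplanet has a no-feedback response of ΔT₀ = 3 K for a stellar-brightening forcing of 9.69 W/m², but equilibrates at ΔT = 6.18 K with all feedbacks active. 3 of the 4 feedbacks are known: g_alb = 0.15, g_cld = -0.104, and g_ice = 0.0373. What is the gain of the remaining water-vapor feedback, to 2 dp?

Amplification A = ΔT/ΔT₀ = 6.18/3 = 2.06.
Total gain g = 1 − 1/A = 1 − 1/2.06 = 0.5146.
Known gains sum to 0.15 − 0.104 + 0.0373 = 0.0833.
g_wv = 0.5146 − 0.0833 = 0.43.

0.43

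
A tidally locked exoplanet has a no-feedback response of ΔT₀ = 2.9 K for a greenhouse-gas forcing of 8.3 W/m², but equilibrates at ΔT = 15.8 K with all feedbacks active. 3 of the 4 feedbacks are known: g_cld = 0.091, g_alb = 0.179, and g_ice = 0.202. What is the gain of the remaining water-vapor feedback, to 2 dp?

0.34

Amplification A = ΔT/ΔT₀ = 15.8/2.9 = 5.448.
Total gain g = 1 − 1/A = 1 − 1/5.448 = 0.8164.
Known gains sum to 0.091 + 0.179 + 0.202 = 0.472.
g_wv = 0.8164 − 0.472 = 0.34.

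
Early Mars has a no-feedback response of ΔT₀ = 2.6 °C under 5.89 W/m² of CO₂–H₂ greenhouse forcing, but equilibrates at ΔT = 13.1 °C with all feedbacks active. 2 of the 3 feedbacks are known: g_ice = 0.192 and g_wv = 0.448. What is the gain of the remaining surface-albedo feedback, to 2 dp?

0.16

Amplification A = ΔT/ΔT₀ = 13.1/2.6 = 5.038.
Total gain g = 1 − 1/A = 1 − 1/5.038 = 0.8015.
Known gains sum to 0.192 + 0.448 = 0.64.
g_alb = 0.8015 − 0.64 = 0.16.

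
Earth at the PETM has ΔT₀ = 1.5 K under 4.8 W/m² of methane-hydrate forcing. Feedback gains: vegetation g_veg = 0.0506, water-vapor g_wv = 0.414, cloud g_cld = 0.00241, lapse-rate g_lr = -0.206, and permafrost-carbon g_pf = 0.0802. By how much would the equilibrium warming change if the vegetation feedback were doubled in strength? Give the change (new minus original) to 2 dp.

Original: g = 0.34121, ΔT = 1.5/(1−0.34121) = 2.2769 K.
With doubled vegetation: g' = 0.39181, ΔT' = 1.5/(1−0.39181) = 2.4663 K.
Change = 2.4663 − 2.2769 = 0.19 K.

0.19 K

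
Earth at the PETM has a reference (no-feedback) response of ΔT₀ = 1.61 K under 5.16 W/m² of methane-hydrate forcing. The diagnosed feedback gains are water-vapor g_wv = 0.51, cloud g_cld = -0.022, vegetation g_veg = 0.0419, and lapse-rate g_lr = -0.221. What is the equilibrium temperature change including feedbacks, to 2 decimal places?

2.33 K

Total gain g = 0.51 − 0.022 + 0.0419 − 0.221 = 0.3089.
Amplification A = 1/(1 − 0.3089) = 1.447.
ΔT = 1.61 × 1.447 = 2.33 K.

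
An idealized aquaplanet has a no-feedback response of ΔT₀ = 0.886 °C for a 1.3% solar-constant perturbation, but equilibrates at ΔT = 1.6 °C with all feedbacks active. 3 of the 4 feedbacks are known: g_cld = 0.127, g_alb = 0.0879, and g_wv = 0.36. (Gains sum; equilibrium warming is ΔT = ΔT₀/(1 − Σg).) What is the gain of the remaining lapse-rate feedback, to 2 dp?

-0.13

Amplification A = ΔT/ΔT₀ = 1.6/0.886 = 1.806.
Total gain g = 1 − 1/A = 1 − 1/1.806 = 0.4463.
Known gains sum to 0.127 + 0.0879 + 0.36 = 0.5749.
g_lr = 0.4463 − 0.5749 = -0.13.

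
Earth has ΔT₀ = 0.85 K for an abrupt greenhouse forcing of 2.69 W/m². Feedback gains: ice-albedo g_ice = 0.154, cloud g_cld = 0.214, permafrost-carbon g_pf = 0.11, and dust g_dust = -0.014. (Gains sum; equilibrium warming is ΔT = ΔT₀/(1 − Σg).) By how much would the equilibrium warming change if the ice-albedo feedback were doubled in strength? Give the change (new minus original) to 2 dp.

Original: g = 0.464, ΔT = 0.85/(1−0.464) = 1.5858 K.
With doubled ice-albedo: g' = 0.618, ΔT' = 0.85/(1−0.618) = 2.2251 K.
Change = 2.2251 − 1.5858 = 0.64 K.

0.64 K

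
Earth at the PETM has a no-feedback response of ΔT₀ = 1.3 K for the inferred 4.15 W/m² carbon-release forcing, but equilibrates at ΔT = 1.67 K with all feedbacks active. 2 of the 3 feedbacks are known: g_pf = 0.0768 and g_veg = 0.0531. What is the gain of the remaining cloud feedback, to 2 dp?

0.09

Amplification A = ΔT/ΔT₀ = 1.67/1.3 = 1.285.
Total gain g = 1 − 1/A = 1 − 1/1.285 = 0.2218.
Known gains sum to 0.0768 + 0.0531 = 0.1299.
g_cld = 0.2218 − 0.1299 = 0.09.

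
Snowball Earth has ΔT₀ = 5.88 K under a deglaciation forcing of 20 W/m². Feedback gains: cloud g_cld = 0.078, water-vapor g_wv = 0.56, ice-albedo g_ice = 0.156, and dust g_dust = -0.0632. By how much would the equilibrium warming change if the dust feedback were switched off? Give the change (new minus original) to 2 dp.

6.70 K

Original: g = 0.7308, ΔT = 5.88/(1−0.7308) = 21.8425 K.
Without dust: g' = 0.794, ΔT' = 5.88/(1−0.794) = 28.5437 K.
Change = 28.5437 − 21.8425 = 6.70 K.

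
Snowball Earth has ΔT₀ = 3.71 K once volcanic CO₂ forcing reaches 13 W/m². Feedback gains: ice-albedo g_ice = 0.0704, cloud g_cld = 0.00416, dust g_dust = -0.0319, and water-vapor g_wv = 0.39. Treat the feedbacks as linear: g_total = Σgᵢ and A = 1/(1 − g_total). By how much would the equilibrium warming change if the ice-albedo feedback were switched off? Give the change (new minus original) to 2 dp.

Original: g = 0.43266, ΔT = 3.71/(1−0.43266) = 6.5393 K.
Without ice-albedo: g' = 0.36226, ΔT' = 3.71/(1−0.36226) = 5.8174 K.
Change = 5.8174 − 6.5393 = -0.72 K.

-0.72 K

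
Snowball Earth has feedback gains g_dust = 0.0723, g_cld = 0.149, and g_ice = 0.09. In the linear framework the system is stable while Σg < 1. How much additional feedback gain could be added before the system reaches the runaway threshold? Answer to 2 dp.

Current total gain = 0.0723 + 0.149 + 0.09 = 0.3113.
Margin to runaway = 1 − 0.3113 = 0.69.

0.69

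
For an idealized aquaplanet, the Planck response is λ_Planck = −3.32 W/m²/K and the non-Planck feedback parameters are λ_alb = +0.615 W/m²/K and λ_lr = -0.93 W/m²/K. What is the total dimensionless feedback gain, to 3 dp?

Convert to gains: g_alb = 0.615/3.32 = 0.1852; g_lr = -0.93/3.32 = -0.2801.
Total gain g = -0.0949.

-0.095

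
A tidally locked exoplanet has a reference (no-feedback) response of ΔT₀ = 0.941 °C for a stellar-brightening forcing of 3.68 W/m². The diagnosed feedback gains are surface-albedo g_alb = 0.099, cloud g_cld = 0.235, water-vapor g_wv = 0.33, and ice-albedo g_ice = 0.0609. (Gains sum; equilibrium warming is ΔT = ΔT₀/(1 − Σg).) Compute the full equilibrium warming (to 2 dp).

Total gain g = 0.099 + 0.235 + 0.33 + 0.0609 = 0.7249.
Amplification A = 1/(1 − 0.7249) = 3.635.
ΔT = 0.941 × 3.635 = 3.42 °C.

3.42 °C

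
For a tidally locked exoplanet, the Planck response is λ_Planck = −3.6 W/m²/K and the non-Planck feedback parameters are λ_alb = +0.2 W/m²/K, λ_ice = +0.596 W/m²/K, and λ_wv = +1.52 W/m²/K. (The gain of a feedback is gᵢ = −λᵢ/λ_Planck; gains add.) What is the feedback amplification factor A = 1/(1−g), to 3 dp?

2.804

Convert to gains: g_alb = 0.2/3.6 = 0.05556; g_ice = 0.596/3.6 = 0.1656; g_wv = 1.52/3.6 = 0.4222.
Total gain g = 0.64336.
A = 1/(1 − 0.64336) = 2.804.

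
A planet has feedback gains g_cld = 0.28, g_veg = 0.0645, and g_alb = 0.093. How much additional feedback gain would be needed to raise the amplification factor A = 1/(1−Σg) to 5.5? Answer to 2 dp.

Current total gain = 0.4375.
Target gain for A = 5.5: g* = 1 − 1/5.5 = 0.8182.
Additional gain needed = 0.8182 − 0.4375 = 0.38.

0.38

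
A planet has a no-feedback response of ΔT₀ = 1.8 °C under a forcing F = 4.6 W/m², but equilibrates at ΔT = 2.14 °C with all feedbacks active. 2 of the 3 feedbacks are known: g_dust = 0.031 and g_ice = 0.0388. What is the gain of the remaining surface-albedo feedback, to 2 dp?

Amplification A = ΔT/ΔT₀ = 2.14/1.8 = 1.189.
Total gain g = 1 − 1/A = 1 − 1/1.189 = 0.159.
Known gains sum to 0.031 + 0.0388 = 0.0698.
g_alb = 0.159 − 0.0698 = 0.09.

0.09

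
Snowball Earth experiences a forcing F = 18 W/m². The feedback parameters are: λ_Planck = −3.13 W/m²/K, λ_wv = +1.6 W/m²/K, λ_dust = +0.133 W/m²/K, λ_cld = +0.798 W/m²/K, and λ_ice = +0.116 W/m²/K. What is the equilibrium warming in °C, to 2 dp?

37.27 °C

Net feedback parameter λ = (−3.13) + (+1.6) + (+0.133) + (+0.798) + (+0.116) = -0.483 W/m²/K.
ΔT = −F/λ = −18/(-0.483) = 37.27 °C.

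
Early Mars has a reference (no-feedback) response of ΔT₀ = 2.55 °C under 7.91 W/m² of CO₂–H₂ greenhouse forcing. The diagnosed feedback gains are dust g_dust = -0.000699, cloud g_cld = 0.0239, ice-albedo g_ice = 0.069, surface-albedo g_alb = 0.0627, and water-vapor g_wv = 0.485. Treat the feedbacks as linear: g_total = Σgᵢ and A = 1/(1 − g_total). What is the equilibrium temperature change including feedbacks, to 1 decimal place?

Total gain g = -0.000699 + 0.0239 + 0.069 + 0.0627 + 0.485 = 0.639901.
Amplification A = 1/(1 − 0.639901) = 2.777.
ΔT = 2.55 × 2.777 = 7.1 °C.

7.1 °C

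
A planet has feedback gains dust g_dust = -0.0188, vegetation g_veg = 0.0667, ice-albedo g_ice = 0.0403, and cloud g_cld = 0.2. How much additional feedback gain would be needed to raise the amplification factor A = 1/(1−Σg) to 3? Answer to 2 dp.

0.38

Current total gain = 0.2882.
Target gain for A = 3: g* = 1 − 1/3 = 0.6667.
Additional gain needed = 0.6667 − 0.2882 = 0.38.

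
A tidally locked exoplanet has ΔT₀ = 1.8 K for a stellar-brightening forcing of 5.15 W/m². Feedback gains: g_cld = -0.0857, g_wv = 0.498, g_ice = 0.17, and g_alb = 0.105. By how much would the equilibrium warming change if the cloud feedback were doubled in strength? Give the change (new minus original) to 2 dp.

-1.24 K

Original: g = 0.6873, ΔT = 1.8/(1−0.6873) = 5.7563 K.
With doubled cloud: g' = 0.6016, ΔT' = 1.8/(1−0.6016) = 4.5181 K.
Change = 4.5181 − 5.7563 = -1.24 K.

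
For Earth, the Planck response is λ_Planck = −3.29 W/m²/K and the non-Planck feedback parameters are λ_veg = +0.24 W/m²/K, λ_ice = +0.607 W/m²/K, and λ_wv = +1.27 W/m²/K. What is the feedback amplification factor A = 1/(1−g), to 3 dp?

Convert to gains: g_veg = 0.24/3.29 = 0.07295; g_ice = 0.607/3.29 = 0.1845; g_wv = 1.27/3.29 = 0.386.
Total gain g = 0.64345.
A = 1/(1 − 0.64345) = 2.805.

2.805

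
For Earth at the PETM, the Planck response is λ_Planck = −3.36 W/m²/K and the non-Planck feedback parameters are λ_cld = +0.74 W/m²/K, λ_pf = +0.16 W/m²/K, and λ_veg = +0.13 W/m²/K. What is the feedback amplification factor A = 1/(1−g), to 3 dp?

1.442

Convert to gains: g_cld = 0.74/3.36 = 0.2202; g_pf = 0.16/3.36 = 0.04762; g_veg = 0.13/3.36 = 0.03869.
Total gain g = 0.30651.
A = 1/(1 − 0.30651) = 1.442.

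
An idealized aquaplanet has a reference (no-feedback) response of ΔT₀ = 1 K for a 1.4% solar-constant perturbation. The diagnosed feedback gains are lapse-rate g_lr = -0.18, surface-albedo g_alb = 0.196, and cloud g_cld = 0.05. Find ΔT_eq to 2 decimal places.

1.07 K

Total gain g = -0.18 + 0.196 + 0.05 = 0.066.
Amplification A = 1/(1 − 0.066) = 1.071.
ΔT = 1 × 1.071 = 1.07 K.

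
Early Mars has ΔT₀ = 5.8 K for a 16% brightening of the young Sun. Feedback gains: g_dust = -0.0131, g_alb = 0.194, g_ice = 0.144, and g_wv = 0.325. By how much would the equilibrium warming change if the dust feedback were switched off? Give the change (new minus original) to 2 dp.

Original: g = 0.6499, ΔT = 5.8/(1−0.6499) = 16.5667 K.
Without dust: g' = 0.663, ΔT' = 5.8/(1−0.663) = 17.2107 K.
Change = 17.2107 − 16.5667 = 0.64 K.

0.64 K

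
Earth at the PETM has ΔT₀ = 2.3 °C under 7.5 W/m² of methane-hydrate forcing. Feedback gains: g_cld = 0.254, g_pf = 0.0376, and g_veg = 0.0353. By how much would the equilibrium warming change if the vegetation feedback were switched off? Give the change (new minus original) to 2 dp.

-0.17 °C

Original: g = 0.3269, ΔT = 2.3/(1−0.3269) = 3.4170 °C.
Without vegetation: g' = 0.2916, ΔT' = 2.3/(1−0.2916) = 3.2468 °C.
Change = 3.2468 − 3.4170 = -0.17 °C.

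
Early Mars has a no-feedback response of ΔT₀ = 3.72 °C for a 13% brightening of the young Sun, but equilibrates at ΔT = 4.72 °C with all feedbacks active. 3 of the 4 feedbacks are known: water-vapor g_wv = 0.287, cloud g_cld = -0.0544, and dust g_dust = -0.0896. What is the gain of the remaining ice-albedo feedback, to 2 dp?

0.07

Amplification A = ΔT/ΔT₀ = 4.72/3.72 = 1.269.
Total gain g = 1 − 1/A = 1 − 1/1.269 = 0.212.
Known gains sum to 0.287 − 0.0544 − 0.0896 = 0.143.
g_ice = 0.212 − 0.143 = 0.07.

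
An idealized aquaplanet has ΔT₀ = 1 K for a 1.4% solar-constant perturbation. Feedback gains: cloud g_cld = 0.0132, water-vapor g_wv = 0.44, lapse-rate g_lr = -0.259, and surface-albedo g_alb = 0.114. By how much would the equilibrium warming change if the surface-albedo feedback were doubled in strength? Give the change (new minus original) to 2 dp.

Original: g = 0.3082, ΔT = 1/(1−0.3082) = 1.4455 K.
With doubled surface-albedo: g' = 0.4222, ΔT' = 1/(1−0.4222) = 1.7307 K.
Change = 1.7307 − 1.4455 = 0.29 K.

0.29 K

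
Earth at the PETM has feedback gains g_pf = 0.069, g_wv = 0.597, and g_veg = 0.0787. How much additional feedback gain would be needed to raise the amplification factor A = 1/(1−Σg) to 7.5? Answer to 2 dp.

0.12

Current total gain = 0.7447.
Target gain for A = 7.5: g* = 1 − 1/7.5 = 0.8667.
Additional gain needed = 0.8667 − 0.7447 = 0.12.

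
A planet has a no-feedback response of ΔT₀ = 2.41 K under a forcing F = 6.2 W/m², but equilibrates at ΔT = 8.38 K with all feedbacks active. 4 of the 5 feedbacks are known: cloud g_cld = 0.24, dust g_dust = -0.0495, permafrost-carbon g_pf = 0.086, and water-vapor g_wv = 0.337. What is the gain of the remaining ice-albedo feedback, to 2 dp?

0.10

Amplification A = ΔT/ΔT₀ = 8.38/2.41 = 3.477.
Total gain g = 1 − 1/A = 1 − 1/3.477 = 0.7124.
Known gains sum to 0.24 − 0.0495 + 0.086 + 0.337 = 0.6135.
g_ice = 0.7124 − 0.6135 = 0.10.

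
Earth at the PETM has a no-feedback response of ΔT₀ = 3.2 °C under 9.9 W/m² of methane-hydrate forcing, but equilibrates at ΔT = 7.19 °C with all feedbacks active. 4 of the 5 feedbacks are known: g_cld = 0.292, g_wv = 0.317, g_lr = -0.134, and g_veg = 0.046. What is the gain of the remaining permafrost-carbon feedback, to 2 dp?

Amplification A = ΔT/ΔT₀ = 7.19/3.2 = 2.247.
Total gain g = 1 − 1/A = 1 − 1/2.247 = 0.555.
Known gains sum to 0.292 + 0.317 − 0.134 + 0.046 = 0.521.
g_pf = 0.555 − 0.521 = 0.03.

0.03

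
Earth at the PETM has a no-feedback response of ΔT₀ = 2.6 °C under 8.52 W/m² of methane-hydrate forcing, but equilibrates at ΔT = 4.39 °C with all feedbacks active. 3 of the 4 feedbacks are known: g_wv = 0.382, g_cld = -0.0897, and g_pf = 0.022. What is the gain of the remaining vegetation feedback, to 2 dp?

0.09

Amplification A = ΔT/ΔT₀ = 4.39/2.6 = 1.688.
Total gain g = 1 − 1/A = 1 − 1/1.688 = 0.4076.
Known gains sum to 0.382 − 0.0897 + 0.022 = 0.3143.
g_veg = 0.4076 − 0.3143 = 0.09.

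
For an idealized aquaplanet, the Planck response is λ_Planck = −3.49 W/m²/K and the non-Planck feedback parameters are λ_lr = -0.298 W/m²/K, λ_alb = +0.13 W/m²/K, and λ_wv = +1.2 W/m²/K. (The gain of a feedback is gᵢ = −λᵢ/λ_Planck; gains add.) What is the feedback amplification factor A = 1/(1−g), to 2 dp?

1.42

Convert to gains: g_lr = -0.298/3.49 = -0.08539; g_alb = 0.13/3.49 = 0.03725; g_wv = 1.2/3.49 = 0.3438.
Total gain g = 0.29566.
A = 1/(1 − 0.29566) = 1.42.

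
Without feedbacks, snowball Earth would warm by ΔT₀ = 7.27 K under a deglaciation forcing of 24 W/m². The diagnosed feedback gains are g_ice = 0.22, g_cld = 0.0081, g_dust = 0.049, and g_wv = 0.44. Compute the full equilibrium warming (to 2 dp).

25.70 K

Total gain g = 0.22 + 0.0081 + 0.049 + 0.44 = 0.7171.
Amplification A = 1/(1 − 0.7171) = 3.535.
ΔT = 7.27 × 3.535 = 25.70 K.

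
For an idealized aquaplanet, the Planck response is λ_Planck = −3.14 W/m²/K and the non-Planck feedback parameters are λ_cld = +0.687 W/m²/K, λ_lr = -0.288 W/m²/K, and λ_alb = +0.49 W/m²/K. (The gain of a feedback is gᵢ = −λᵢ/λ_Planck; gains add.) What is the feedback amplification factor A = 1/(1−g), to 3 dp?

1.395

Convert to gains: g_cld = 0.687/3.14 = 0.2188; g_lr = -0.288/3.14 = -0.09172; g_alb = 0.49/3.14 = 0.1561.
Total gain g = 0.28318.
A = 1/(1 − 0.28318) = 1.395.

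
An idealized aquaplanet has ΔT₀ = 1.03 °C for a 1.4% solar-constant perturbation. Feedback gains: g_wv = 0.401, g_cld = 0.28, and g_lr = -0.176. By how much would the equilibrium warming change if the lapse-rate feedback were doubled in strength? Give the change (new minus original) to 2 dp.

Original: g = 0.505, ΔT = 1.03/(1−0.505) = 2.0808 °C.
With doubled lapse-rate: g' = 0.329, ΔT' = 1.03/(1−0.329) = 1.5350 °C.
Change = 1.5350 − 2.0808 = -0.55 °C.

-0.55 °C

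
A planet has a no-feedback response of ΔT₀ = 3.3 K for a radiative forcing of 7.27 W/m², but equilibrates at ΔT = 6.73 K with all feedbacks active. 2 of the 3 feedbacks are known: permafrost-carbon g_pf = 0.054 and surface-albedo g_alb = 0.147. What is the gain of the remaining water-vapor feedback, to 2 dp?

0.31

Amplification A = ΔT/ΔT₀ = 6.73/3.3 = 2.039.
Total gain g = 1 − 1/A = 1 − 1/2.039 = 0.5096.
Known gains sum to 0.054 + 0.147 = 0.201.
g_wv = 0.5096 − 0.201 = 0.31.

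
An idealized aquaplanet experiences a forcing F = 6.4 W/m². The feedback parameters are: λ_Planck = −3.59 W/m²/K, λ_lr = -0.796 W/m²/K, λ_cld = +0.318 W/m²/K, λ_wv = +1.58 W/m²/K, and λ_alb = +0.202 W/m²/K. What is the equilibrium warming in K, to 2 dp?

2.80 K

Net feedback parameter λ = (−3.59) + (-0.796) + (+0.318) + (+1.58) + (+0.202) = -2.286 W/m²/K.
ΔT = −F/λ = −6.4/(-2.286) = 2.80 K.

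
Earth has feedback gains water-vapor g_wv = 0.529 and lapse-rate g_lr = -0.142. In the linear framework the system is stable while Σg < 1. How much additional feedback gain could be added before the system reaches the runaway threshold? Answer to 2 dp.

0.61

Current total gain = 0.529 − 0.142 = 0.387.
Margin to runaway = 1 − 0.387 = 0.61.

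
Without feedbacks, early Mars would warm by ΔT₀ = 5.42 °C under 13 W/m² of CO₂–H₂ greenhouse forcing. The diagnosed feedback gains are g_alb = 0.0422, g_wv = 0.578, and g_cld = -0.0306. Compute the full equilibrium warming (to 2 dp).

13.21 °C

Total gain g = 0.0422 + 0.578 − 0.0306 = 0.5896.
Amplification A = 1/(1 − 0.5896) = 2.437.
ΔT = 5.42 × 2.437 = 13.21 °C.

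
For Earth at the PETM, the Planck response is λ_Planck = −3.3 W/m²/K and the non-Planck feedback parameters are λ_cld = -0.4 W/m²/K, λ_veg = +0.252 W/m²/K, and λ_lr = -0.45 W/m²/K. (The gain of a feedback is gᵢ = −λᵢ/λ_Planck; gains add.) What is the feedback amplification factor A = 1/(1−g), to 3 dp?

0.847

Convert to gains: g_cld = -0.4/3.3 = -0.1212; g_veg = 0.252/3.3 = 0.07636; g_lr = -0.45/3.3 = -0.1364.
Total gain g = -0.18124.
A = 1/(1 + 0.18124) = 0.847.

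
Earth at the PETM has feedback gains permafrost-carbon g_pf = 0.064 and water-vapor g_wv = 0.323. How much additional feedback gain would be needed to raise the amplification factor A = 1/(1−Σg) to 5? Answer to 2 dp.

Current total gain = 0.387.
Target gain for A = 5: g* = 1 − 1/5 = 0.8.
Additional gain needed = 0.8 − 0.387 = 0.41.

0.41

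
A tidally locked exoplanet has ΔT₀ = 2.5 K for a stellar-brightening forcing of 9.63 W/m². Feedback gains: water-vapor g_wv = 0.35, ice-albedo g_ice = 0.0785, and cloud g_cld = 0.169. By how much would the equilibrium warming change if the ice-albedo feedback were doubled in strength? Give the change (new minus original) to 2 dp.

1.50 K

Original: g = 0.5975, ΔT = 2.5/(1−0.5975) = 6.2112 K.
With doubled ice-albedo: g' = 0.676, ΔT' = 2.5/(1−0.676) = 7.7160 K.
Change = 7.7160 − 6.2112 = 1.50 K.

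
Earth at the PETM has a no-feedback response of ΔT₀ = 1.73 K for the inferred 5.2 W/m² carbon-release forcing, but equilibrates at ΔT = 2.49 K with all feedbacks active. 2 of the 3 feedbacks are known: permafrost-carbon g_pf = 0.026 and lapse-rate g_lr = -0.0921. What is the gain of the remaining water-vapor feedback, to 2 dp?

0.37

Amplification A = ΔT/ΔT₀ = 2.49/1.73 = 1.439.
Total gain g = 1 − 1/A = 1 − 1/1.439 = 0.3051.
Known gains sum to 0.026 − 0.0921 = -0.0661.
g_wv = 0.3051 + 0.0661 = 0.37.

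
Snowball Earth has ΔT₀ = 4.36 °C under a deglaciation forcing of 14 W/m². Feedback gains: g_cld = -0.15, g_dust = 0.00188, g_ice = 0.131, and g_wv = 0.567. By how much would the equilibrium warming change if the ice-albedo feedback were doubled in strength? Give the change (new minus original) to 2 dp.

3.98 °C

Original: g = 0.54988, ΔT = 4.36/(1−0.54988) = 9.6863 °C.
With doubled ice-albedo: g' = 0.68088, ΔT' = 4.36/(1−0.68088) = 13.6626 °C.
Change = 13.6626 − 9.6863 = 3.98 °C.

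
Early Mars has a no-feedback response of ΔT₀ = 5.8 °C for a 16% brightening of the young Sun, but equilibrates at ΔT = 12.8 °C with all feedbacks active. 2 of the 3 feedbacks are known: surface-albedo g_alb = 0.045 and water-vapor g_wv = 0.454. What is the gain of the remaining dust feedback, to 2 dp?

Amplification A = ΔT/ΔT₀ = 12.8/5.8 = 2.207.
Total gain g = 1 − 1/A = 1 − 1/2.207 = 0.5469.
Known gains sum to 0.045 + 0.454 = 0.499.
g_dust = 0.5469 − 0.499 = 0.05.

0.05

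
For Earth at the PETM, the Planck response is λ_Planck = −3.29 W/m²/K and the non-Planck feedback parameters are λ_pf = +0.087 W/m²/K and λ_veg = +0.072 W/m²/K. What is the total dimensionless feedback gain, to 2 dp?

Convert to gains: g_pf = 0.087/3.29 = 0.02644; g_veg = 0.072/3.29 = 0.02188.
Total gain g = 0.04832.

0.05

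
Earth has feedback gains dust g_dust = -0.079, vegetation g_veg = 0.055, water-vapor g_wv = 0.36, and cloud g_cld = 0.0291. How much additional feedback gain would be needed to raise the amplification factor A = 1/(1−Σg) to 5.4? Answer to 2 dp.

0.45

Current total gain = 0.3651.
Target gain for A = 5.4: g* = 1 − 1/5.4 = 0.8148.
Additional gain needed = 0.8148 − 0.3651 = 0.45.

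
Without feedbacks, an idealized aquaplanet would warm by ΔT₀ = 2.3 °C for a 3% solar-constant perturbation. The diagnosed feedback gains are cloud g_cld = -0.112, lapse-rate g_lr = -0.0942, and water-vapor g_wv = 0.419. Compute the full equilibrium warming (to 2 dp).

Total gain g = -0.112 − 0.0942 + 0.419 = 0.2128.
Amplification A = 1/(1 − 0.2128) = 1.27.
ΔT = 2.3 × 1.27 = 2.92 °C.

2.92 °C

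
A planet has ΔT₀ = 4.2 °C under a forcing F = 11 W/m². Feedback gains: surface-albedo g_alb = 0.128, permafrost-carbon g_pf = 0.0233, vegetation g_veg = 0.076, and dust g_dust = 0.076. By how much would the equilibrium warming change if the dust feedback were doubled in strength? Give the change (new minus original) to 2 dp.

0.74 °C

Original: g = 0.3033, ΔT = 4.2/(1−0.3033) = 6.0284 °C.
With doubled dust: g' = 0.3793, ΔT' = 4.2/(1−0.3793) = 6.7666 °C.
Change = 6.7666 − 6.0284 = 0.74 °C.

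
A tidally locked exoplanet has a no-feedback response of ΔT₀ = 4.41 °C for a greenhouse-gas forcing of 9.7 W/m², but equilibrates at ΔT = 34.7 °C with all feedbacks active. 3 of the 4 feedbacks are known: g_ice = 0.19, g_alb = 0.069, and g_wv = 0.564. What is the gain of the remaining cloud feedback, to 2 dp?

0.05

Amplification A = ΔT/ΔT₀ = 34.7/4.41 = 7.868.
Total gain g = 1 − 1/A = 1 − 1/7.868 = 0.8729.
Known gains sum to 0.19 + 0.069 + 0.564 = 0.823.
g_cld = 0.8729 − 0.823 = 0.05.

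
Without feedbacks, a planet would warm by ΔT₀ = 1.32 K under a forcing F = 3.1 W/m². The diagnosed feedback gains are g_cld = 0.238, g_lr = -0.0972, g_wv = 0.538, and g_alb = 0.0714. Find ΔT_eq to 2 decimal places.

5.28 K

Total gain g = 0.238 − 0.0972 + 0.538 + 0.0714 = 0.7502.
Amplification A = 1/(1 − 0.7502) = 4.003.
ΔT = 1.32 × 4.003 = 5.28 K.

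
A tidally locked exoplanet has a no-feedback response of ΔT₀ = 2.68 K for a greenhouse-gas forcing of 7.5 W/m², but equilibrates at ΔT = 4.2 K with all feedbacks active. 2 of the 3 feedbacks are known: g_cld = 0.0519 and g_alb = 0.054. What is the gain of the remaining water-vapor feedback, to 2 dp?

0.26

Amplification A = ΔT/ΔT₀ = 4.2/2.68 = 1.567.
Total gain g = 1 − 1/A = 1 − 1/1.567 = 0.3618.
Known gains sum to 0.0519 + 0.054 = 0.1059.
g_wv = 0.3618 − 0.1059 = 0.26.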